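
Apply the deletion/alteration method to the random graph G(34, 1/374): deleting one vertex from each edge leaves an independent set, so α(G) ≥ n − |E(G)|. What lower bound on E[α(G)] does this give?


E[|E(G)|] = C(34, 2)·p = 561 · (1/374) = 3/2.
E[α(G)] ≥ n − E[|E(G)|] = 34 − 3/2 = 65/2.
Numerically: ≈ 32.5000.
(This is only a lower bound; the true E[α(G)] may be larger.)

E[α(G)] ≥ 65/2 ≈ 32.5000.


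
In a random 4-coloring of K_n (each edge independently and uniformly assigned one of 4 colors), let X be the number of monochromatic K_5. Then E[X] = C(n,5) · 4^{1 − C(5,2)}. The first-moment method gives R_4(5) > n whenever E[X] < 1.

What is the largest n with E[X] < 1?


We need C(n, 5) · 4^{1 − 10} < 1, i.e. C(n, 5) < 4^{10 − 1} = 262144.
Check values of n near the boundary:
  n = 31: C(31, 5) = 169911; 169911 < 262144? YES
  n = 32: C(32, 5) = 201376; 201376 < 262144? YES
  n = 33: C(33, 5) = 237336; 237336 < 262144? YES
  n = 34: C(34, 5) = 278256; 278256 < 262144? NO
  n = 35: C(35, 5) = 324632; 324632 < 262144? NO
The largest n with C(n, 5) < 262144 is n = 33 (where E[X] = 29667/32768 ≈ 0.9053650). Hence R_4(5) > 33, i.e. R_4(5) ≥ 34.

Largest n = 33; hence R_4(5) > 33.


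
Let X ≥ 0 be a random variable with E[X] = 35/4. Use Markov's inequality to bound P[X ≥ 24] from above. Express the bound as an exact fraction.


μ = E[X] = 35/4, a = 24.
Markov: P[X ≥ 24] ≤ μ/a = (35/4)/24 = 35/96.
Numerically: ≈ 0.365.
(Since a = 24 > μ = 8.750, the bound 35/96 is < 1 and informative.)

P[X ≥ 24] ≤ 35/96 ≈ 0.365.


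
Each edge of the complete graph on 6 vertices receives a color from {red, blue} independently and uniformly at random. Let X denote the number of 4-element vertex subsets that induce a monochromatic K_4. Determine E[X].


Let X = Σ_S X_S over the C(6, 4) = 15 subsets S of size 4, where X_S = 1 if the K_4 on S is monochromatic.
For a fixed S, the K_4 on S has C(4, 2) = 6 edges. P[all 6 edges red] = (1/2)^6, and likewise for blue, so P[monochromatic] = 2·(1/2)^6 = 2^{1 − 6} = 1/32.
By linearity of expectation: E[X] = C(6, 4) · 2^{1 − 6} = 15 · 1/32 = 15/32.
Numerically: E[X] ≈ 0.468750.

E[X] = C(6,4)·2^(1−C(4,2)) = 15/32 ≈ 0.468750.


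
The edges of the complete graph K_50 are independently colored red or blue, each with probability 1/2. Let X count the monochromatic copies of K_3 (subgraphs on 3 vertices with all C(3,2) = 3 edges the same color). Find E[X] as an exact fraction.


Let X = Σ_S X_S over the C(50, 3) = 19600 subsets S of size 3, where X_S = 1 if the K_3 on S is monochromatic.
For a fixed S, the K_3 on S has C(3, 2) = 3 edges. P[all 3 edges red] = (1/2)^3, and likewise for blue, so P[monochromatic] = 2·(1/2)^3 = 2^{1 − 3} = 1/4.
By linearity: E[X] = C(50, 3) · 2^{1 − 3} = 19600 · 1/4 = 4900.
Numerically: E[X] ≈ 4900.000.

E[X] = C(50,3)·2^(1−C(3,2)) = 4900 ≈ 4900.000.


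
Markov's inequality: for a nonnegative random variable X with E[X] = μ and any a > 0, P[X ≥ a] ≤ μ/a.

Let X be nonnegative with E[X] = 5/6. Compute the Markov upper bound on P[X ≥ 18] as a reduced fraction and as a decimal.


μ = E[X] = 5/6, a = 18.
Markov: P[X ≥ 18] ≤ μ/a = (5/6)/18 = 5/108.
Numerically: ≈ 0.04630.
(Since a = 18 > μ = 0.83333, the bound 5/108 is < 1 and informative.)

P[X ≥ 18] ≤ 5/108 ≈ 0.04630.


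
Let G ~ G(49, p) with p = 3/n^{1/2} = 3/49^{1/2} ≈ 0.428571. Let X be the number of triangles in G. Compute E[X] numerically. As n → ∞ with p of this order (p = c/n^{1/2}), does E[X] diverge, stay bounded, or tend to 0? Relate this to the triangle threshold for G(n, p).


Number of potential triangles: C(49, 3) = 18424.
Each occurs with probability p³ ≈ (0.428571)³ ≈ 7.87172012e-02.
By linearity: E[X] = C(49, 3)·p³ ≈ 18424 · 7.87172012e-02 ≈ 1450.285714.
Since α = 1/2 < 1, p = c/n^{1/2} ≫ 1/n is above the triangle threshold p ~ 1/n. Asymptotically E[X] ~ (c³/6)·n^{3(1−α)} = (3³/6)·n^{1.5} → ∞; triangles are abundant w.h.p.

E[X] ≈ 1450.285714; in regime p = Θ(1/n^{1/2}) E[X] diverges (above the triangle threshold p ~ 1/n).


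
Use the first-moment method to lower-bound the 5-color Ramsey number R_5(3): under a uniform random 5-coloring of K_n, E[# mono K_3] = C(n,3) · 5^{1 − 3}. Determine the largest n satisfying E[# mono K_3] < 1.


We need C(n, 3) · 5^{1 − 3} < 1, i.e. C(n, 3) < 5^{3 − 1} = 25.
Check values of n near the boundary:
  n = 3: C(3, 3) = 1; 1 < 25? YES
  n = 4: C(4, 3) = 4; 4 < 25? YES
  n = 5: C(5, 3) = 10; 10 < 25? YES
  n = 6: C(6, 3) = 20; 20 < 25? YES
  n = 7: C(7, 3) = 35; 35 < 25? NO
The largest n with C(n, 3) < 25 is n = 6 (where E[X] = 4/5 ≈ 0.800000). Hence R_5(3) > 6, i.e. R_5(3) ≥ 7.

Largest n = 6; hence R_5(3) > 6.


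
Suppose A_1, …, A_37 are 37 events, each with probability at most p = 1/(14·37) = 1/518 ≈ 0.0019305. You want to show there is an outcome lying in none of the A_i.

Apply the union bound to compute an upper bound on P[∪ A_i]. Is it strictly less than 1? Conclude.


Union bound: P[∪_{i=1}^{37} A_i] ≤ Σ_i P[A_i] ≤ 37·p = 37·(1/518) = 1/14.
Numerically: 1/14 ≈ 0.0714286.
Is 1/14 < 1? YES.
Since P[∪ A_i] ≤ 1/14 < 1, the complement has P[∩ A_i^c] ≥ 1 − 1/14 = 13/14 > 0, so some outcome avoids every A_i.

37·p = 1/14 ≈ 0.0714286; existence CERTIFIED by the union bound.


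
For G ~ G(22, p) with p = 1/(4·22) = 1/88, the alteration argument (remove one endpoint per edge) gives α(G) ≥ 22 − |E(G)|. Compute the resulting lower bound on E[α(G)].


E[|E(G)|] = C(22, 2)·p = 231 · (1/88) = 21/8.
E[α(G)] ≥ n − E[|E(G)|] = 22 − 21/8 = 155/8.
Numerically: ≈ 19.37500.
(This is only a lower bound; the true E[α(G)] may be larger.)

E[α(G)] ≥ 155/8 ≈ 19.37500.


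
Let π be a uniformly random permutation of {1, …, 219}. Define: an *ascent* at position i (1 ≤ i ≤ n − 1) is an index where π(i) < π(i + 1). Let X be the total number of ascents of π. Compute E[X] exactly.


Write X = Σ X_I over i = 1, …, 218, with X_I the indicator of one ascent.
There are 218 indicators.
For each fixed i, the pair (π(i), π(i+1)) is a uniformly random ordered pair of distinct values from {1, …, 219}; by symmetry P[π(i) < π(i+1)] = 1/2.
By linearity: E[X] = 218 · (1/2) = (219 − 1) · (1/2) = 109 ≈ 109.000000.

E[X] = 109 = 109.000000.


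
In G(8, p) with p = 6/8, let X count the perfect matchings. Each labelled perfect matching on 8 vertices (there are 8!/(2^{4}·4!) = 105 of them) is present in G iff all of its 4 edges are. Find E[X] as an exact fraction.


K_8 has 8!/(2^{4}·4!) = 105 labelled perfect matchings.
For each such perfect matching H, let X_H = 1 if all 4 edges of H are present in G. Then P[X_H = 1] = p^{4} = (3/4)^{4} = 81/256.
Summing the indicators: E[X] = Σ_H E[X_H] = 105 · p^{4} = 105 · 81/256 = 8505/256.
Numerically: E[X] ≈ 33.2227.

E[X] = 105 · (3/4)^{4} = 8505/256 ≈ 33.2227.


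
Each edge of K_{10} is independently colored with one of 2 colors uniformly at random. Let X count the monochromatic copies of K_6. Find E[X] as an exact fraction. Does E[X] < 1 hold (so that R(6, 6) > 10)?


E[X] = C(10, 6) · 2^{1 − 15} = 210 · 2^{−14} = 210/16384.
As a reduced fraction: E[X] = 105/8192 ≈ 0.01282.
Is E[X] < 1? YES.
Since E[X] < 1, there exists a 2-coloring of K_{10} with no monochromatic K_6; hence R(6, 6) > 10.

E[X] = 105/8192 ≈ 0.01282; E[X] < 1, so R(6, 6) > 10.


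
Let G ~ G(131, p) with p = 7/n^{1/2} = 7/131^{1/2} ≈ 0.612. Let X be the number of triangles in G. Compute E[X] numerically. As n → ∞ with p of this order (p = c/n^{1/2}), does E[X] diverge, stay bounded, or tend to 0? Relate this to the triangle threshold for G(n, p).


Number of potential triangles: C(131, 3) = 366145.
Each occurs with probability p³ ≈ (0.612)³ ≈ 2.28764e-01.
By linearity: E[X] = C(131, 3)·p³ ≈ 366145 · 2.28764e-01 ≈ 83760.697.
Since α = 1/2 < 1, p = c/n^{1/2} ≫ 1/n is above the triangle threshold p ~ 1/n. Asymptotically E[X] ~ (c³/6)·n^{3(1−α)} = (7³/6)·n^{1.5} → ∞; triangles are abundant w.h.p.

E[X] ≈ 83760.697; in regime p = Θ(1/n^{1/2}) E[X] diverges (above the triangle threshold p ~ 1/n).


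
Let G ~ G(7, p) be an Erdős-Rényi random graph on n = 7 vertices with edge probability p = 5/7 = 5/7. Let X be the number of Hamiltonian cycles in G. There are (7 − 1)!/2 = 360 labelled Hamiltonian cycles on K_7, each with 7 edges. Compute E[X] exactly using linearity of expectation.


K_7 has (7 − 1)!/2 = 360 labelled Hamiltonian cycles.
For each such Hamiltonian cycle H, let X_H = 1 if all 7 edges of H are present in G. Then P[X_H = 1] = p^{7} = (5/7)^{7} = 78125/823543.
Summing the indicators: E[X] = Σ_H E[X_H] = 360 · p^{7} = 360 · 78125/823543 = 28125000/823543.
Numerically: E[X] ≈ 34.15.

E[X] = 360 · (5/7)^{7} = 28125000/823543 ≈ 34.15.


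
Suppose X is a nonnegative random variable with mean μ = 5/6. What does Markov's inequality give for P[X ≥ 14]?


μ = E[X] = 5/6, a = 14.
Markov: P[X ≥ 14] ≤ μ/a = (5/6)/14 = 5/84.
Numerically: ≈ 0.05952.
(Since a = 14 > μ = 0.83333, the bound 5/84 is < 1 and informative.)

P[X ≥ 14] ≤ 5/84 ≈ 0.05952.


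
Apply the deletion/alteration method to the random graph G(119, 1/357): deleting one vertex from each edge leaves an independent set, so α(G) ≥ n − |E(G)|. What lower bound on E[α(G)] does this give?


E[|E(G)|] = C(119, 2)·p = 7021 · (1/357) = 59/3.
E[α(G)] ≥ n − E[|E(G)|] = 119 − 59/3 = 298/3.
Numerically: ≈ 99.333333.
(This is only a lower bound; the true E[α(G)] may be larger.)

E[α(G)] ≥ 298/3 ≈ 99.333333.


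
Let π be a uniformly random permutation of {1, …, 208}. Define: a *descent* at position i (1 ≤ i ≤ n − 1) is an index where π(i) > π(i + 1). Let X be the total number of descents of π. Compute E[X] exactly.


Write X = Σ X_I over i = 1, …, 207, with X_I the indicator of one descent.
There are 207 indicators.
For each fixed i, the pair (π(i), π(i+1)) is a uniformly random ordered pair of distinct values from {1, …, 208}; by symmetry P[π(i) > π(i+1)] = 1/2.
By linearity: E[X] = 207 · (1/2) = (208 − 1) · (1/2) = 207/2 ≈ 103.500.

E[X] = 207/2 = 103.500.


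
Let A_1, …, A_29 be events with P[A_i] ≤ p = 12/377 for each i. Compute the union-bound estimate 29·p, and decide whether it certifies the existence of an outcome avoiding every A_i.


Union bound: P[∪_{i=1}^{29} A_i] ≤ Σ_i P[A_i] ≤ 29·p = 29·(12/377) = 12/13.
Numerically: 12/13 ≈ 0.923.
Is 12/13 < 1? YES.
Since P[∪ A_i] ≤ 12/13 < 1, the complement has P[∩ A_i^c] ≥ 1 − 12/13 = 1/13 > 0, so some outcome avoids every A_i.

29·p = 12/13 ≈ 0.923; existence CERTIFIED by the union bound.


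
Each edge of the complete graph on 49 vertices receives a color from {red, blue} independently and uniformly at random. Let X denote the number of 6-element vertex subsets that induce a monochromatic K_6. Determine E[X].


Let X = Σ_S X_S over the C(49, 6) = 13983816 subsets S of size 6, where X_S = 1 if the K_6 on S is monochromatic.
For a fixed S, the K_6 on S has C(6, 2) = 15 edges. P[all 15 edges red] = (1/2)^15, and likewise for blue, so P[monochromatic] = 2·(1/2)^15 = 2^{1 − 15} = 1/16384.
By linearity: E[X] = C(49, 6) · 2^{1 − 15} = 13983816 · 1/16384 = 1747977/2048.
Numerically: E[X] ≈ 853.504395.

E[X] = C(49,6)·2^(1−C(6,2)) = 1747977/2048 ≈ 853.504395.


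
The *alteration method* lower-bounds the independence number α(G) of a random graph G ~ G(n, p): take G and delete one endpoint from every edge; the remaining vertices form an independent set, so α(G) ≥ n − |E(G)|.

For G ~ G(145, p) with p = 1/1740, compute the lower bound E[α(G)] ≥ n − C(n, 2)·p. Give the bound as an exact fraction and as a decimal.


E[|E(G)|] = C(145, 2)·p = 10440 · (1/1740) = 6.
E[α(G)] ≥ n − E[|E(G)|] = 145 − 6 = 139.
Numerically: ≈ 139.000.
(This is only a lower bound; the true E[α(G)] may be larger.)

E[α(G)] ≥ 139 ≈ 139.000.


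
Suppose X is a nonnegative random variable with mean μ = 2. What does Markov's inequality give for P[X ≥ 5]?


μ = E[X] = 2, a = 5.
Markov: P[X ≥ 5] ≤ μ/a = (2)/5 = 2/5.
Numerically: ≈ 0.40000.
(Since a = 5 > μ = 2.00000, the bound 2/5 is < 1 and informative.)

P[X ≥ 5] ≤ 2/5 ≈ 0.40000.


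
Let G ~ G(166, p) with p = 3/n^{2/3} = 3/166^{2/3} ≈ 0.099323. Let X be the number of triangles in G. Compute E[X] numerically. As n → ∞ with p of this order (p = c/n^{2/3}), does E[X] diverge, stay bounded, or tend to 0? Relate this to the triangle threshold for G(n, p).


Number of potential triangles: C(166, 3) = 748660.
Each occurs with probability p³ ≈ (0.099323)³ ≈ 9.7982291e-04.
By linearity: E[X] = C(166, 3)·p³ ≈ 748660 · 9.7982291e-04 ≈ 733.55422.
Since α = 2/3 < 1, p = c/n^{2/3} ≫ 1/n is above the triangle threshold p ~ 1/n. Asymptotically E[X] ~ (c³/6)·n^{3(1−α)} = (3³/6)·n^{1} → ∞; triangles are abundant w.h.p.

E[X] ≈ 733.55422; in regime p = Θ(1/n^{2/3}) E[X] diverges (above the triangle threshold p ~ 1/n).


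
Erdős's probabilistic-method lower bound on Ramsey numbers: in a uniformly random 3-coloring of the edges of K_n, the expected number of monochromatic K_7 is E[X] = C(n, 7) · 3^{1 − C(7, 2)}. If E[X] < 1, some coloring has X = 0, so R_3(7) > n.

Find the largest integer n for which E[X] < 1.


We need C(n, 7) · 3^{1 − 21} < 1, i.e. C(n, 7) < 3^{21 − 1} = 3486784401.
Check values of n near the boundary:
  n = 77: C(77, 7) = 2404808340; 2404808340 < 3486784401? YES
  n = 78: C(78, 7) = 2641902120; 2641902120 < 3486784401? YES
  n = 79: C(79, 7) = 2898753715; 2898753715 < 3486784401? YES
  n = 80: C(80, 7) = 3176716400; 3176716400 < 3486784401? YES
  n = 81: C(81, 7) = 3477216600; 3477216600 < 3486784401? YES
  n = 82: C(82, 7) = 3801756816; 3801756816 < 3486784401? NO
  n = 83: C(83, 7) = 4151918628; 4151918628 < 3486784401? NO
The largest n with C(n, 7) < 3486784401 is n = 81 (where E[X] = 42928600/43046721 ≈ 0.997). Hence R_3(7) > 81, i.e. R_3(7) ≥ 82.

Largest n = 81; hence R_3(7) > 81.


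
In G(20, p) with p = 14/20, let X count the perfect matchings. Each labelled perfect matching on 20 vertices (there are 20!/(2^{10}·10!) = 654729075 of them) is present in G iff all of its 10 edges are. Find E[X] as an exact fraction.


K_20 has 20!/(2^{10}·10!) = 654729075 labelled perfect matchings.
For each such perfect matching H, let X_H = 1 if all 10 edges of H are present in G. Then P[X_H = 1] = p^{10} = (7/10)^{10} = 282475249/10000000000.
By linearity of expectation: E[X] = Σ_H E[X_H] = 654729075 · p^{10} = 654729075 · 282475249/10000000000 = 7397790339526587/400000000.
Numerically: E[X] ≈ 1.849e+07.

E[X] = 654729075 · (7/10)^{10} = 7397790339526587/400000000 ≈ 1.849e+07.


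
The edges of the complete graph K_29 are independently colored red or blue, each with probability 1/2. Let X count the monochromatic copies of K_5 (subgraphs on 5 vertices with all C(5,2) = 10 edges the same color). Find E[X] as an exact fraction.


Let X = Σ_S X_S over the C(29, 5) = 118755 subsets S of size 5, where X_S = 1 if the K_5 on S is monochromatic.
For a fixed S, the K_5 on S has C(5, 2) = 10 edges. P[all 10 edges red] = (1/2)^10, and likewise for blue, so P[monochromatic] = 2·(1/2)^10 = 2^{1 − 10} = 1/512.
Summing: E[X] = C(29, 5) · 2^{1 − 10} = 118755 · 1/512 = 118755/512.
Numerically: E[X] ≈ 231.9434.

E[X] = C(29,5)·2^(1−C(5,2)) = 118755/512 ≈ 231.9434.


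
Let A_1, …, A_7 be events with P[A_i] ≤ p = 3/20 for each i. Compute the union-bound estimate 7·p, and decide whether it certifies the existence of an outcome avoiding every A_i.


Union bound: P[∪_{i=1}^{7} A_i] ≤ Σ_i P[A_i] ≤ 7·p = 7·(3/20) = 21/20.
Numerically: 21/20 ≈ 1.05000.
Is 21/20 < 1? NO.
Since the bound 21/20 is ≥ 1, the union bound is uninformative here; it does NOT by itself certify existence.

7·p = 21/20 ≈ 1.05000; existence NOT certified by the union bound.


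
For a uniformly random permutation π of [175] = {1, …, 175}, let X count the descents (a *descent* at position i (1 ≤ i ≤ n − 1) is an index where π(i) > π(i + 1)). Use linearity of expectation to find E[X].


Write X = Σ X_I over i = 1, …, 174, with X_I the indicator of one descent.
There are 174 indicators.
For each fixed i, the pair (π(i), π(i+1)) is a uniformly random ordered pair of distinct values from {1, …, 175}; by symmetry P[π(i) > π(i+1)] = 1/2.
By linearity: E[X] = 174 · (1/2) = (175 − 1) · (1/2) = 87 ≈ 87.000.

E[X] = 87 = 87.000.


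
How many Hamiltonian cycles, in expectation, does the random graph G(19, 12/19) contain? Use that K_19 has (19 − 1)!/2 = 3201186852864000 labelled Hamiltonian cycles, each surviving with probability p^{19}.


K_19 has (19 − 1)!/2 = 3201186852864000 labelled Hamiltonian cycles.
For each such Hamiltonian cycle H, let X_H = 1 if all 19 edges of H are present in G. Then P[X_H = 1] = p^{19} = (12/19)^{19} = 319479999370622926848/1978419655660313589123979.
By linearity of expectation: E[X] = Σ_H E[X_H] = 3201186852864000 · p^{19} = 3201186852864000 · 319479999370622926848/1978419655660313589123979 = 1022715173738237107931793611292672000/1978419655660313589123979.
Numerically: E[X] ≈ 5.1694e+11.

E[X] = 3201186852864000 · (12/19)^{19} = 1022715173738237107931793611292672000/1978419655660313589123979 ≈ 5.1694e+11.


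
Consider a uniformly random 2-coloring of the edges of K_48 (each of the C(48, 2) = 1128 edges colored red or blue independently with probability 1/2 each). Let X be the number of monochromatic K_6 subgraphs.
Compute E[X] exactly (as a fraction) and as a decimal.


Let X = Σ_S X_S over the C(48, 6) = 12271512 subsets S of size 6, where X_S = 1 if the K_6 on S is monochromatic.
For a fixed S, the K_6 on S has C(6, 2) = 15 edges. P[all 15 edges red] = (1/2)^15, and likewise for blue, so P[monochromatic] = 2·(1/2)^15 = 2^{1 − 15} = 1/16384.
Summing: E[X] = C(48, 6) · 2^{1 − 15} = 12271512 · 1/16384 = 1533939/2048.
Numerically: E[X] ≈ 748.9937.

E[X] = C(48,6)·2^(1−C(6,2)) = 1533939/2048 ≈ 748.9937.


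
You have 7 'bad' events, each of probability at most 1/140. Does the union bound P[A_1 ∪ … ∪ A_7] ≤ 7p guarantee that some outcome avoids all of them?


Union bound: P[∪_{i=1}^{7} A_i] ≤ Σ_i P[A_i] ≤ 7·p = 7·(1/140) = 1/20.
Numerically: 1/20 ≈ 0.050.
Is 1/20 < 1? YES.
Since P[∪ A_i] ≤ 1/20 < 1, the complement has P[∩ A_i^c] ≥ 1 − 1/20 = 19/20 > 0, so some outcome avoids every A_i.

7·p = 1/20 ≈ 0.050; existence CERTIFIED by the union bound.


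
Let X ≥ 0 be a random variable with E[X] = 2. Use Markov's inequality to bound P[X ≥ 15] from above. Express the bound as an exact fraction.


μ = E[X] = 2, a = 15.
Markov: P[X ≥ 15] ≤ μ/a = (2)/15 = 2/15.
Numerically: ≈ 0.13333.
(Since a = 15 > μ = 2.00000, the bound 2/15 is < 1 and informative.)

P[X ≥ 15] ≤ 2/15 ≈ 0.13333.


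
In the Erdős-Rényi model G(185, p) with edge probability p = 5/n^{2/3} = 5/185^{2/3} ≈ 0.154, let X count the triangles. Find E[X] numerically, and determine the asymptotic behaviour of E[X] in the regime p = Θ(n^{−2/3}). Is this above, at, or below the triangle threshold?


Number of potential triangles: C(185, 3) = 1038220.
Each occurs with probability p³ ≈ (0.154)³ ≈ 3.65230e-03.
By linearity: E[X] = C(185, 3)·p³ ≈ 1038220 · 3.65230e-03 ≈ 3791.892.
Since α = 2/3 < 1, p = c/n^{2/3} ≫ 1/n is above the triangle threshold p ~ 1/n. Asymptotically E[X] ~ (c³/6)·n^{3(1−α)} = (5³/6)·n^{1} → ∞; triangles are abundant w.h.p.

E[X] ≈ 3791.892; in regime p = Θ(1/n^{2/3}) E[X] diverges (above the triangle threshold p ~ 1/n).


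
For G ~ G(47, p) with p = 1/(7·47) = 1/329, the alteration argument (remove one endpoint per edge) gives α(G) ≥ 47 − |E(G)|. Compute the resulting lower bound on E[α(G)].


E[|E(G)|] = C(47, 2)·p = 1081 · (1/329) = 23/7.
E[α(G)] ≥ n − E[|E(G)|] = 47 − 23/7 = 306/7.
Numerically: ≈ 43.71429.
(This is only a lower bound; the true E[α(G)] may be larger.)

E[α(G)] ≥ 306/7 ≈ 43.71429.


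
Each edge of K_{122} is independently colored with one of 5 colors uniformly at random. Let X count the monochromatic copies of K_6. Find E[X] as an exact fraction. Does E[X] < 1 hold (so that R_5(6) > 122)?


E[X] = C(122, 6) · 5^{1 − 15} = 4042116078 · 5^{−14} = 4042116078/6103515625.
As a reduced fraction: E[X] = 4042116078/6103515625 ≈ 0.662260.
Is E[X] < 1? YES.
Since E[X] < 1, there exists a 5-coloring of K_{122} with no monochromatic K_6; hence R_5(6) > 122.

E[X] = 4042116078/6103515625 ≈ 0.662260; E[X] < 1, so R_5(6) > 122.


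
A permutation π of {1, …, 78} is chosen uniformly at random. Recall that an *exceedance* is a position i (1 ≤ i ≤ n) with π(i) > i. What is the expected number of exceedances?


Write X = Σ_{i=1}^{78} X_i, where X_i = 1_{π(i) > i}.
For each fixed i, π(i) is uniform over {1, …, 78} (marginal of a uniform permutation), so P[π(i) > i] = (n − i)/n. Summing: Σ_{i=1}^{78} (n − i)/n = (0 + 1 + … + 77)/78 = 78(78 − 1)/(2·78) = (78 − 1)/2.
Hence E[X] = Σ_{i=1}^{78} (78 − i)/78 = 77/2 ≈ 38.50000.

E[X] = 77/2 = 38.50000.


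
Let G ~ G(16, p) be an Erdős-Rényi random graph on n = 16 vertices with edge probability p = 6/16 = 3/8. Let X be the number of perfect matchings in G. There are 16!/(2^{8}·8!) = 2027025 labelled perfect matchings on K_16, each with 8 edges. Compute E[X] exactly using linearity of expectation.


K_16 has 16!/(2^{8}·8!) = 2027025 labelled perfect matchings.
For each such perfect matching H, let X_H = 1 if all 8 edges of H are present in G. Then P[X_H = 1] = p^{8} = (3/8)^{8} = 6561/16777216.
Summing the indicators: E[X] = Σ_H E[X_H] = 2027025 · p^{8} = 2027025 · 6561/16777216 = 13299311025/16777216.
Numerically: E[X] ≈ 793.

E[X] = 2027025 · (3/8)^{8} = 13299311025/16777216 ≈ 793.


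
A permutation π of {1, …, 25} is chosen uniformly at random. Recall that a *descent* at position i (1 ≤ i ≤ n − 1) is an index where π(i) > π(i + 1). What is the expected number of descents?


Write X = Σ X_I over i = 1, …, 24, with X_I the indicator of one descent.
There are 24 indicators.
For each fixed i, the pair (π(i), π(i+1)) is a uniformly random ordered pair of distinct values from {1, …, 25}; by symmetry P[π(i) > π(i+1)] = 1/2.
By linearity: E[X] = 24 · (1/2) = (25 − 1) · (1/2) = 12 ≈ 12.000.

E[X] = 12 = 12.000.


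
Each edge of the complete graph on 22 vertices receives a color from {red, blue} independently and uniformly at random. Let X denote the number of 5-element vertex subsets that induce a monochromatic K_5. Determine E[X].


Let X = Σ_S X_S over the C(22, 5) = 26334 subsets S of size 5, where X_S = 1 if the K_5 on S is monochromatic.
For a fixed S, the K_5 on S has C(5, 2) = 10 edges. P[all 10 edges red] = (1/2)^10, and likewise for blue, so P[monochromatic] = 2·(1/2)^10 = 2^{1 − 10} = 1/512.
By linearity: E[X] = C(22, 5) · 2^{1 − 10} = 26334 · 1/512 = 13167/256.
Numerically: E[X] ≈ 51.433594.

E[X] = C(22,5)·2^(1−C(5,2)) = 13167/256 ≈ 51.433594.


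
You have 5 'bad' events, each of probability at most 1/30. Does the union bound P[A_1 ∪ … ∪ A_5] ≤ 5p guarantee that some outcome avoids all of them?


Union bound: P[∪_{i=1}^{5} A_i] ≤ Σ_i P[A_i] ≤ 5·p = 5·(1/30) = 1/6.
Numerically: 1/6 ≈ 0.1666667.
Is 1/6 < 1? YES.
Since P[∪ A_i] ≤ 1/6 < 1, the complement has P[∩ A_i^c] ≥ 1 − 1/6 = 5/6 > 0, so some outcome avoids every A_i.

5·p = 1/6 ≈ 0.1666667; existence CERTIFIED by the union bound.


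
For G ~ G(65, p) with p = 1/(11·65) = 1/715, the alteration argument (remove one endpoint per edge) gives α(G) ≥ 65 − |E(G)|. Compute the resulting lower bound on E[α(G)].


E[|E(G)|] = C(65, 2)·p = 2080 · (1/715) = 32/11.
E[α(G)] ≥ n − E[|E(G)|] = 65 − 32/11 = 683/11.
Numerically: ≈ 62.091.
(This is only a lower bound; the true E[α(G)] may be larger.)

E[α(G)] ≥ 683/11 ≈ 62.091.


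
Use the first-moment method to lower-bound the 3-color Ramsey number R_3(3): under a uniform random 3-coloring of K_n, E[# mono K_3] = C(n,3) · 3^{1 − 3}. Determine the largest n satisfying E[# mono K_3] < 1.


We need C(n, 3) · 3^{1 − 3} < 1, i.e. C(n, 3) < 3^{3 − 1} = 9.
Check values of n near the boundary:
  n = 3: C(3, 3) = 1; 1 < 9? YES
  n = 4: C(4, 3) = 4; 4 < 9? YES
  n = 5: C(5, 3) = 10; 10 < 9? NO
  n = 6: C(6, 3) = 20; 20 < 9? NO
  n = 7: C(7, 3) = 35; 35 < 9? NO
The largest n with C(n, 3) < 9 is n = 4 (where E[X] = 4/9 ≈ 0.444444). Hence R_3(3) > 4, i.e. R_3(3) ≥ 5.

Largest n = 4; hence R_3(3) > 4.


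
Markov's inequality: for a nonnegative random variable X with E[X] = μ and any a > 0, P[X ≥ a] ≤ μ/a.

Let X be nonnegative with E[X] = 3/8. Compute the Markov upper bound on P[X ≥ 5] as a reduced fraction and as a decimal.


μ = E[X] = 3/8, a = 5.
Markov: P[X ≥ 5] ≤ μ/a = (3/8)/5 = 3/40.
Numerically: ≈ 0.075000.
(Since a = 5 > μ = 0.375000, the bound 3/40 is < 1 and informative.)

P[X ≥ 5] ≤ 3/40 ≈ 0.075000.


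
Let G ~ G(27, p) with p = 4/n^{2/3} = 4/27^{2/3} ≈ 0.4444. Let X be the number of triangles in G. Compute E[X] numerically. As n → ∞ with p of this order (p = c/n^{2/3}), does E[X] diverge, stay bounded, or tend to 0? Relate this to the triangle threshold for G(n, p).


Number of potential triangles: C(27, 3) = 2925.
Each occurs with probability p³ ≈ (0.4444)³ ≈ 8.779150e-02.
By linearity: E[X] = C(27, 3)·p³ ≈ 2925 · 8.779150e-02 ≈ 256.7901.
Since α = 2/3 < 1, p = c/n^{2/3} ≫ 1/n is above the triangle threshold p ~ 1/n. Asymptotically E[X] ~ (c³/6)·n^{3(1−α)} = (4³/6)·n^{1} → ∞; triangles are abundant w.h.p.

E[X] ≈ 256.7901; in regime p = Θ(1/n^{2/3}) E[X] diverges (above the triangle threshold p ~ 1/n).


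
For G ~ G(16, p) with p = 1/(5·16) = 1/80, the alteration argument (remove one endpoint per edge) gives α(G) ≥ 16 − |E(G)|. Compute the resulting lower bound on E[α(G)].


E[|E(G)|] = C(16, 2)·p = 120 · (1/80) = 3/2.
E[α(G)] ≥ n − E[|E(G)|] = 16 − 3/2 = 29/2.
Numerically: ≈ 14.50000.
(This is only a lower bound; the true E[α(G)] may be larger.)

E[α(G)] ≥ 29/2 ≈ 14.50000.


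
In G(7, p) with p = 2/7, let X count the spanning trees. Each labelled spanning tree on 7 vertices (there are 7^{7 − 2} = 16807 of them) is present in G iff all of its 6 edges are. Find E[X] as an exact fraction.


K_7 has 7^{7 − 2} = 16807 labelled spanning trees.
For each such spanning tree H, let X_H = 1 if all 6 edges of H are present in G. Then P[X_H = 1] = p^{6} = (2/7)^{6} = 64/117649.
By linearity of expectation: E[X] = Σ_H E[X_H] = 16807 · p^{6} = 16807 · 64/117649 = 64/7.
Numerically: E[X] ≈ 9.143.

E[X] = 16807 · (2/7)^{6} = 64/7 ≈ 9.143.


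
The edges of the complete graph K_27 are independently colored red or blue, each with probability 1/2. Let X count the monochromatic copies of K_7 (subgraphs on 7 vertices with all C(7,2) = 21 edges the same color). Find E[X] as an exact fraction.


Let X = Σ_S X_S over the C(27, 7) = 888030 subsets S of size 7, where X_S = 1 if the K_7 on S is monochromatic.
For a fixed S, the K_7 on S has C(7, 2) = 21 edges. P[all 21 edges red] = (1/2)^21, and likewise for blue, so P[monochromatic] = 2·(1/2)^21 = 2^{1 − 21} = 1/1048576.
Summing: E[X] = C(27, 7) · 2^{1 − 21} = 888030 · 1/1048576 = 444015/524288.
Numerically: E[X] ≈ 0.846891.

E[X] = C(27,7)·2^(1−C(7,2)) = 444015/524288 ≈ 0.846891.


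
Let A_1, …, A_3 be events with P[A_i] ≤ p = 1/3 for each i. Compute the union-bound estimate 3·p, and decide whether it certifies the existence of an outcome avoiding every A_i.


Union bound: P[∪_{i=1}^{3} A_i] ≤ Σ_i P[A_i] ≤ 3·p = 3·(1/3) = 1.
Numerically: 1 ≈ 1.000000.
Is 1 < 1? NO.
Since the bound 1 is ≥ 1, the union bound is uninformative here; it does NOT by itself certify existence.

3·p = 1 ≈ 1.000000; existence NOT certified by the union bound.


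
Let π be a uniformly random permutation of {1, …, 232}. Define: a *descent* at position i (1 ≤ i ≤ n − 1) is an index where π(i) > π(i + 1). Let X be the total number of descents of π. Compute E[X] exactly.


Write X = Σ X_I over i = 1, …, 231, with X_I the indicator of one descent.
There are 231 indicators.
For each fixed i, the pair (π(i), π(i+1)) is a uniformly random ordered pair of distinct values from {1, …, 232}; by symmetry P[π(i) > π(i+1)] = 1/2.
By linearity: E[X] = 231 · (1/2) = (232 − 1) · (1/2) = 231/2 ≈ 115.500000.

E[X] = 231/2 = 115.500000.


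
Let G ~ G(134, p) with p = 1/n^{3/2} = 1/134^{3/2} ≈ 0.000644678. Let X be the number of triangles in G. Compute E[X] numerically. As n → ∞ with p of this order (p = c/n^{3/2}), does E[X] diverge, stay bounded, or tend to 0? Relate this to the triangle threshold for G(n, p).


Number of potential triangles: C(134, 3) = 392084.
Each occurs with probability p³ ≈ (0.000644678)³ ≈ 2.67934358e-10.
By linearity: E[X] = C(134, 3)·p³ ≈ 392084 · 2.67934358e-10 ≈ 0.000105.
Since α = 3/2 > 1, p = c/n^{3/2} = o(1/n) is below the triangle threshold p ~ 1/n. Asymptotically E[X] ~ (c³/6)·n^{3(1−α)} = (1³/6)·n^{-1.5} → 0, so by Markov's inequality G has no triangles w.h.p.

E[X] ≈ 0.000105; in regime p = Θ(1/n^{3/2}) E[X] tends to 0 (below the triangle threshold p ~ 1/n).


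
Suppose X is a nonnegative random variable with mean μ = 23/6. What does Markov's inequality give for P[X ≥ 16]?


μ = E[X] = 23/6, a = 16.
Markov: P[X ≥ 16] ≤ μ/a = (23/6)/16 = 23/96.
Numerically: ≈ 0.2396.
(Since a = 16 > μ = 3.8333, the bound 23/96 is < 1 and informative.)

P[X ≥ 16] ≤ 23/96 ≈ 0.2396.


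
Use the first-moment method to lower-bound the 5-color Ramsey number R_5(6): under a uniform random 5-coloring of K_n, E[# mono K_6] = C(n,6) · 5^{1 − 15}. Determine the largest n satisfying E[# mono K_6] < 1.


We need C(n, 6) · 5^{1 − 15} < 1, i.e. C(n, 6) < 5^{15 − 1} = 6103515625.
Check values of n near the boundary:
  n = 128: C(128, 6) = 5423611200; 5423611200 < 6103515625? YES
  n = 129: C(129, 6) = 5688177600; 5688177600 < 6103515625? YES
  n = 130: C(130, 6) = 5963412000; 5963412000 < 6103515625? YES
  n = 131: C(131, 6) = 6249655776; 6249655776 < 6103515625? NO
  n = 132: C(132, 6) = 6547258432; 6547258432 < 6103515625? NO
  n = 133: C(133, 6) = 6856577728; 6856577728 < 6103515625? NO
The largest n with C(n, 6) < 6103515625 is n = 130 (where E[X] = 47707296/48828125 ≈ 0.9770454). Hence R_5(6) > 130, i.e. R_5(6) ≥ 131.

Largest n = 130; hence R_5(6) > 130.


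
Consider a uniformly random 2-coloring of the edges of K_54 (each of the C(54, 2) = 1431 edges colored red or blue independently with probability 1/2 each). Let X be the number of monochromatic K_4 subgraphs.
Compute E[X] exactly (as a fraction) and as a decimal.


Let X = Σ_S X_S over the C(54, 4) = 316251 subsets S of size 4, where X_S = 1 if the K_4 on S is monochromatic.
For a fixed S, the K_4 on S has C(4, 2) = 6 edges. P[all 6 edges red] = (1/2)^6, and likewise for blue, so P[monochromatic] = 2·(1/2)^6 = 2^{1 − 6} = 1/32.
By linearity: E[X] = C(54, 4) · 2^{1 − 6} = 316251 · 1/32 = 316251/32.
Numerically: E[X] ≈ 9882.84375.

E[X] = C(54,4)·2^(1−C(4,2)) = 316251/32 ≈ 9882.84375.


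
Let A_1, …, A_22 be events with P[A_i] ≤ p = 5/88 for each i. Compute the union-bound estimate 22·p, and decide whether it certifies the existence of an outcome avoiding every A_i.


Union bound: P[∪_{i=1}^{22} A_i] ≤ Σ_i P[A_i] ≤ 22·p = 22·(5/88) = 5/4.
Numerically: 5/4 ≈ 1.2500000.
Is 5/4 < 1? NO.
Since the bound 5/4 is ≥ 1, the union bound is uninformative here; it does NOT by itself certify existence.

22·p = 5/4 ≈ 1.2500000; existence NOT certified by the union bound.


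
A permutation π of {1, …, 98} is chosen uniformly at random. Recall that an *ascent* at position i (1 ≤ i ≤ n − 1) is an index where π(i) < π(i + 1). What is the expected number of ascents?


Write X = Σ X_I over i = 1, …, 97, with X_I the indicator of one ascent.
There are 97 indicators.
For each fixed i, the pair (π(i), π(i+1)) is a uniformly random ordered pair of distinct values from {1, …, 98}; by symmetry P[π(i) < π(i+1)] = 1/2.
By linearity: E[X] = 97 · (1/2) = (98 − 1) · (1/2) = 97/2 ≈ 48.500000.

E[X] = 97/2 = 48.500000.


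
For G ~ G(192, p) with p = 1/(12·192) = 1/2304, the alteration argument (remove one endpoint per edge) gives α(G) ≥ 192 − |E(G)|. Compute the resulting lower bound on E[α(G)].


E[|E(G)|] = C(192, 2)·p = 18336 · (1/2304) = 191/24.
E[α(G)] ≥ n − E[|E(G)|] = 192 − 191/24 = 4417/24.
Numerically: ≈ 184.042.
(This is only a lower bound; the true E[α(G)] may be larger.)

E[α(G)] ≥ 4417/24 ≈ 184.042.


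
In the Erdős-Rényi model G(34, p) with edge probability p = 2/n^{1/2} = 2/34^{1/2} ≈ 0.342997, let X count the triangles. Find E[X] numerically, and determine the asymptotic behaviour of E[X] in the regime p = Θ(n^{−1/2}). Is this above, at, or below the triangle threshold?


Number of potential triangles: C(34, 3) = 5984.
Each occurs with probability p³ ≈ (0.342997)³ ≈ 4.03526083e-02.
By linearity: E[X] = C(34, 3)·p³ ≈ 5984 · 4.03526083e-02 ≈ 241.470008.
Since α = 1/2 < 1, p = c/n^{1/2} ≫ 1/n is above the triangle threshold p ~ 1/n. Asymptotically E[X] ~ (c³/6)·n^{3(1−α)} = (2³/6)·n^{1.5} → ∞; triangles are abundant w.h.p.

E[X] ≈ 241.470008; in regime p = Θ(1/n^{1/2}) E[X] diverges (above the triangle threshold p ~ 1/n).


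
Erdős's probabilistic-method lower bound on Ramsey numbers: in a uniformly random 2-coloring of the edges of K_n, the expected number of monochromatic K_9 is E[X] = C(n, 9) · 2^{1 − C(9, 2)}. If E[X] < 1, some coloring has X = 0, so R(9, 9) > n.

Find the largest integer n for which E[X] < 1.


We need C(n, 9) · 2^{1 − 36} < 1, i.e. C(n, 9) < 2^{36 − 1} = 34359738368.
Check values of n near the boundary:
  n = 59: C(59, 9) = 12565671261; 12565671261 < 34359738368? YES
  n = 60: C(60, 9) = 14783142660; 14783142660 < 34359738368? YES
  n = 61: C(61, 9) = 17341763505; 17341763505 < 34359738368? YES
  n = 62: C(62, 9) = 20286591270; 20286591270 < 34359738368? YES
  n = 63: C(63, 9) = 23667689815; 23667689815 < 34359738368? YES
  n = 64: C(64, 9) = 27540584512; 27540584512 < 34359738368? YES
  n = 65: C(65, 9) = 31966749880; 31966749880 < 34359738368? YES
  n = 66: C(66, 9) = 37014131440; 37014131440 < 34359738368? NO
  n = 67: C(67, 9) = 42757703560; 42757703560 < 34359738368? NO
The largest n with C(n, 9) < 34359738368 is n = 65 (where E[X] = 3995843735/4294967296 ≈ 0.9304). Hence R(9, 9) > 65, i.e. R(9, 9) ≥ 66.

Largest n = 65; hence R(9, 9) > 65.


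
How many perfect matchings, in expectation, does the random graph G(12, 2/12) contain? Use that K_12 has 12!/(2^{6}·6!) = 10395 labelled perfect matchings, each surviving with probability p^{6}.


K_12 has 12!/(2^{6}·6!) = 10395 labelled perfect matchings.
For each such perfect matching H, let X_H = 1 if all 6 edges of H are present in G. Then P[X_H = 1] = p^{6} = (1/6)^{6} = 1/46656.
By linearity of expectation: E[X] = Σ_H E[X_H] = 10395 · p^{6} = 10395 · 1/46656 = 385/1728.
Numerically: E[X] ≈ 0.2228.

E[X] = 10395 · (1/6)^{6} = 385/1728 ≈ 0.2228.


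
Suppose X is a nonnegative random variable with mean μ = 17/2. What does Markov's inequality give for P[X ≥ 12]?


μ = E[X] = 17/2, a = 12.
Markov: P[X ≥ 12] ≤ μ/a = (17/2)/12 = 17/24.
Numerically: ≈ 0.708333.
(Since a = 12 > μ = 8.500000, the bound 17/24 is < 1 and informative.)

P[X ≥ 12] ≤ 17/24 ≈ 0.708333.


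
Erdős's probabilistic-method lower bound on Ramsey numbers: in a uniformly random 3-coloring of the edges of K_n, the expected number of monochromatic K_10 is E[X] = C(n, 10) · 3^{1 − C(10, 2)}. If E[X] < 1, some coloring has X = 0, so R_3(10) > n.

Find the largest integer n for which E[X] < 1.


We need C(n, 10) · 3^{1 − 45} < 1, i.e. C(n, 10) < 3^{45 − 1} = 984770902183611232881.
Check values of n near the boundary:
  n = 567: C(567, 10) = 873787071273467749398; 873787071273467749398 < 984770902183611232881? YES
  n = 568: C(568, 10) = 889446337783744949208; 889446337783744949208 < 984770902183611232881? YES
  n = 569: C(569, 10) = 905357721286137524328; 905357721286137524328 < 984770902183611232881? YES
  n = 570: C(570, 10) = 921524823451961408691; 921524823451961408691 < 984770902183611232881? YES
  n = 571: C(571, 10) = 937951290893172842001; 937951290893172842001 < 984770902183611232881? YES
  n = 572: C(572, 10) = 954640815642161682606; 954640815642161682606 < 984770902183611232881? YES
  n = 573: C(573, 10) = 971597135635805762226; 971597135635805762226 < 984770902183611232881? YES
  n = 574: C(574, 10) = 988824035203816502691; 988824035203816502691 < 984770902183611232881? NO
  n = 575: C(575, 10) = 1006325345561406175305; 1006325345561406175305 < 984770902183611232881? NO
  n = 576: C(576, 10) = 1024104945306307344480; 1024104945306307344480 < 984770902183611232881? NO
The largest n with C(n, 10) < 984770902183611232881 is n = 573 (where E[X] = 35985079097622435638/36472996377170786403 ≈ 0.987). Hence R_3(10) > 573, i.e. R_3(10) ≥ 574.

Largest n = 573; hence R_3(10) > 573.


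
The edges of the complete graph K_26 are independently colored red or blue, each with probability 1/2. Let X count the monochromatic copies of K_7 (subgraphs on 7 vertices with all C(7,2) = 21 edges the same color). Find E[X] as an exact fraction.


Let X = Σ_S X_S over the C(26, 7) = 657800 subsets S of size 7, where X_S = 1 if the K_7 on S is monochromatic.
For a fixed S, the K_7 on S has C(7, 2) = 21 edges. P[all 21 edges red] = (1/2)^21, and likewise for blue, so P[monochromatic] = 2·(1/2)^21 = 2^{1 − 21} = 1/1048576.
By linearity: E[X] = C(26, 7) · 2^{1 − 21} = 657800 · 1/1048576 = 82225/131072.
Numerically: E[X] ≈ 0.62733.

E[X] = C(26,7)·2^(1−C(7,2)) = 82225/131072 ≈ 0.62733.


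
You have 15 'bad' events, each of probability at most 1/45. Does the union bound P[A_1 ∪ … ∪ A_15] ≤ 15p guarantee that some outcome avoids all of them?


Union bound: P[∪_{i=1}^{15} A_i] ≤ Σ_i P[A_i] ≤ 15·p = 15·(1/45) = 1/3.
Numerically: 1/3 ≈ 0.333333.
Is 1/3 < 1? YES.
Since P[∪ A_i] ≤ 1/3 < 1, the complement has P[∩ A_i^c] ≥ 1 − 1/3 = 2/3 > 0, so some outcome avoids every A_i.

15·p = 1/3 ≈ 0.333333; existence CERTIFIED by the union bound.


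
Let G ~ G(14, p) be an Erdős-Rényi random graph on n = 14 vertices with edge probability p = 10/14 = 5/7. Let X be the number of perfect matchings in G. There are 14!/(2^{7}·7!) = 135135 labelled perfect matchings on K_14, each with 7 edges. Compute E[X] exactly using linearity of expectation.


K_14 has 14!/(2^{7}·7!) = 135135 labelled perfect matchings.
For each such perfect matching H, let X_H = 1 if all 7 edges of H are present in G. Then P[X_H = 1] = p^{7} = (5/7)^{7} = 78125/823543.
Summing the indicators: E[X] = Σ_H E[X_H] = 135135 · p^{7} = 135135 · 78125/823543 = 1508203125/117649.
Numerically: E[X] ≈ 1.282e+04.

E[X] = 135135 · (5/7)^{7} = 1508203125/117649 ≈ 1.282e+04.


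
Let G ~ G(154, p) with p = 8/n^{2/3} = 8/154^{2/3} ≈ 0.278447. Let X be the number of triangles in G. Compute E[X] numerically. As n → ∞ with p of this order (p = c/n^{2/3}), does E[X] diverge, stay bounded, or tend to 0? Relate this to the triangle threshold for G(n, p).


Number of potential triangles: C(154, 3) = 596904.
Each occurs with probability p³ ≈ (0.278447)³ ≈ 2.15888008e-02.
By linearity: E[X] = C(154, 3)·p³ ≈ 596904 · 2.15888008e-02 ≈ 12886.441558.
Since α = 2/3 < 1, p = c/n^{2/3} ≫ 1/n is above the triangle threshold p ~ 1/n. Asymptotically E[X] ~ (c³/6)·n^{3(1−α)} = (8³/6)·n^{1} → ∞; triangles are abundant w.h.p.

E[X] ≈ 12886.441558; in regime p = Θ(1/n^{2/3}) E[X] diverges (above the triangle threshold p ~ 1/n).
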